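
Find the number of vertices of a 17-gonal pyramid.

A pyramid on an n-gon base has one n-gon and n triangles: V = 17 + 1 = 18, E = 2·17 = 34, F = 17 + 1 = 18.

18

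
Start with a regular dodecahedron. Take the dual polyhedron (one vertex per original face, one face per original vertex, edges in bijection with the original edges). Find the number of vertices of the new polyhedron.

12

The base solid has V = 20, E = 30, F = 12.
The dual swaps V and F and preserves E: V′ = F = 12, E′ = E = 30, F′ = V = 20.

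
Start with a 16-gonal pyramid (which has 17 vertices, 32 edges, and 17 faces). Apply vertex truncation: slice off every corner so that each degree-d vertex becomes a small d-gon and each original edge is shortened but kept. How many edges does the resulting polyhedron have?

Truncation replaces each original edge-end by a new vertex, so V′ = 2E = 64.
Each original edge survives, and each old vertex of degree d contributes d new edges; summing degrees gives Σd = 2E, so E′ = E + 2E = 3E = 96.
Each original face survives and each original vertex becomes one new face: F′ = F + V = 34.

96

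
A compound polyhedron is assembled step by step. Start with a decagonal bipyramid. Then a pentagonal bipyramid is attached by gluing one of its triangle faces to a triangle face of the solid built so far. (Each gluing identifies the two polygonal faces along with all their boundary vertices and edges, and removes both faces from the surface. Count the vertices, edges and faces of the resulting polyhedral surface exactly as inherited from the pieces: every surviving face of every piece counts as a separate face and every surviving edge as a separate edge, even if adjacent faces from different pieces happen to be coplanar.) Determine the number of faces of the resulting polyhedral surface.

28

A decagonal bipyramid: V=12, E=30, F=20.
Attach a pentagonal bipyramid (V=7, E=15, F=10) along a 3-gon: merge 3 vertices and 3 edges, delete both glued faces → V=16, E=42, F=28.
Check: V − E + F = 16 − 42 + 28 = 2.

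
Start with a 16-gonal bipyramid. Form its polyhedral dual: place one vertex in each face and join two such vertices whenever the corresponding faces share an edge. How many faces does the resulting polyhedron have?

The base solid has V = 18, E = 48, F = 32.
The dual swaps V and F and preserves E: V′ = F = 32, E′ = E = 48, F′ = V = 18.

18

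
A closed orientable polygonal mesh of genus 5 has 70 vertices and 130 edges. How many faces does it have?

52

For a closed orientable surface of genus 5, χ = 2 − 2·5 = -8.
F = -8 − V + E = -8 − 70 + 130 = 52.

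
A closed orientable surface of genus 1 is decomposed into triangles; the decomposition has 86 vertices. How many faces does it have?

χ = 2 − 2·1 = 0, and every face is a triangle so 3F = 2E.
V − E + F = 0 with E = 3F/2 gives 86 − (3/2 − 1)·F = 0, so F = 172 and E = 258.

172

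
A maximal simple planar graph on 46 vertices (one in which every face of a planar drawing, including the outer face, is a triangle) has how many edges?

In a plane triangulation 3F = 2E and V − E + F = 2, so E = 3V − 6 = 3·46 − 6 = 132.

132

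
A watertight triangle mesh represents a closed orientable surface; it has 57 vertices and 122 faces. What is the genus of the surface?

3

Every face is a triangle, so 2E = 3·122 = 366, giving E = 183.
χ = V − E + F = 57 − 183 + 122 = -4.
For a closed orientable surface χ = 2 − 2g, so g = (2 − (-4))/2 = 3.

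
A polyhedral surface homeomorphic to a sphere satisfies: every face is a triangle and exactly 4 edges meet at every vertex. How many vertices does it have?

Each face has 3 edges and each edge borders two faces, so 2E = 3F.
Each vertex has degree 4, so 4V = 2E and hence V = 3F/4.
Euler: V − E + F = 2 ⇒ (3F/4) − (3F/2) + F = 2.
Multiply by 8: (6 − 12 + 8)F = 16, i.e. 2F = 16.
So F = 8, E = 3·8/2 = 12, V = 3·8/4 = 6.

6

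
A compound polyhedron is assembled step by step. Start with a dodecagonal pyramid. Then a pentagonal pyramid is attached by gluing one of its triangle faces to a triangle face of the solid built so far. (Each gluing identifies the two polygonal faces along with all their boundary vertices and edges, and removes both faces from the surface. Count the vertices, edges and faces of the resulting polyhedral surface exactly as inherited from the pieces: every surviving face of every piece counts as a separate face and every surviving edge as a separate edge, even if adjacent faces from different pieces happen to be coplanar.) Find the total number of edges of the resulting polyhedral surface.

A dodecagonal pyramid: V=13, E=24, F=13.
Attach a pentagonal pyramid (V=6, E=10, F=6) along a 3-gon: merge 3 vertices and 3 edges, delete both glued faces → V=16, E=31, F=17.
Check: V − E + F = 16 − 31 + 17 = 2.

31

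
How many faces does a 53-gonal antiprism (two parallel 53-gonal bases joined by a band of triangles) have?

An antiprism on an n-gon has two n-gon caps and 2n triangles: V = 2·53 = 106, E = 4·53 = 212, F = 2·53 + 2 = 108.

108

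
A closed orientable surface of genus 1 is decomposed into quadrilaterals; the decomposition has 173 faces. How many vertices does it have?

χ = 2 − 2·1 = 0, and every face is a square so 4F = 2E.
E = 4·173/2 = 346. Then V = 0 + E − F = 0 + 346 − 173 = 173.

173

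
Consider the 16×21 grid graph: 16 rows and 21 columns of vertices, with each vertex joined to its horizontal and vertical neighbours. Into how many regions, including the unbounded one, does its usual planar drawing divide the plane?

The grid has V = 16·21 = 336 vertices and E = 16·20 + 21·15 = 635 edges.
F = 2 − V + E = 2 − 336 + 635 = 301.

301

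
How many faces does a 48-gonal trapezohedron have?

96

The n-trapezohedron (dual of the n-antiprism) has V = 2·48 + 2 = 98, E = 4·48 = 192, F = 2·48 = 96.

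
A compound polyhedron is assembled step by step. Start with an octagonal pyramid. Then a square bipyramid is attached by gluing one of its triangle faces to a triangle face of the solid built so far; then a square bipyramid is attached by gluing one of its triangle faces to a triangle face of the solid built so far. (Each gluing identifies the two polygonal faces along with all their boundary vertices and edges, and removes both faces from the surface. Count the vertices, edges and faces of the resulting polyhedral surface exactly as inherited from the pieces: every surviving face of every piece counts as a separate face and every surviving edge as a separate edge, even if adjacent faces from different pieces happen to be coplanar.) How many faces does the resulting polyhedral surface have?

21

An octagonal pyramid: V=9, E=16, F=9.
Attach a square bipyramid (V=6, E=12, F=8) along a 3-gon: merge 3 vertices and 3 edges, delete both glued faces → V=12, E=25, F=15.
Attach a square bipyramid (V=6, E=12, F=8) along a 3-gon: merge 3 vertices and 3 edges, delete both glued faces → V=15, E=34, F=21.
Check: V − E + F = 15 − 34 + 21 = 2.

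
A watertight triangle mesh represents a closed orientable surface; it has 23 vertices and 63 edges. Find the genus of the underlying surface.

0

Every face is a triangle and each edge borders two faces, so 3F = 2·63, giving F = 42.
χ = V − E + F = 23 − 63 + 42 = 2.
For a closed orientable surface χ = 2 − 2g, so g = (2 − (2))/2 = 0.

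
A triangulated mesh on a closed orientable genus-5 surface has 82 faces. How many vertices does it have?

χ = 2 − 2·5 = -8, and every face is a triangle so 3F = 2E.
E = 3·82/2 = 123. Then V = -8 + E − F = -8 + 123 − 82 = 33.

33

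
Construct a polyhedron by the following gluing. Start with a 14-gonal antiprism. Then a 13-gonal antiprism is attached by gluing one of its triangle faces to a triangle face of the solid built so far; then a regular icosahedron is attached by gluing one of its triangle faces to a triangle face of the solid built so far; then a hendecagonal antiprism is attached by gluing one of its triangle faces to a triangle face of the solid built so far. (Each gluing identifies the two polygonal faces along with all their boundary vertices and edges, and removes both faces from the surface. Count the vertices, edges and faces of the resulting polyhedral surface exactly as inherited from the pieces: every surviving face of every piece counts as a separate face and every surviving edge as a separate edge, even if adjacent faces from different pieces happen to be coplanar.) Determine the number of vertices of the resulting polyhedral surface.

A 14-gonal antiprism: V=28, E=56, F=30.
Attach a 13-gonal antiprism (V=26, E=52, F=28) along a 3-gon: merge 3 vertices and 3 edges, delete both glued faces → V=51, E=105, F=56.
Attach a regular icosahedron (V=12, E=30, F=20) along a 3-gon: merge 3 vertices and 3 edges, delete both glued faces → V=60, E=132, F=74.
Attach a hendecagonal antiprism (V=22, E=44, F=24) along a 3-gon: merge 3 vertices and 3 edges, delete both glued faces → V=79, E=173, F=96.
Check: V − E + F = 79 − 173 + 96 = 2.

79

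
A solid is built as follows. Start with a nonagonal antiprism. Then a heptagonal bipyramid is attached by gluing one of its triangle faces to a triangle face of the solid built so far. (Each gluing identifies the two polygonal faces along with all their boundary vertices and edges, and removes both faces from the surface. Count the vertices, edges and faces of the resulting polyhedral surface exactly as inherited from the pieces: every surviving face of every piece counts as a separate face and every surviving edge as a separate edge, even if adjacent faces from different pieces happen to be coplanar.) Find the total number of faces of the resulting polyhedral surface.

32

A nonagonal antiprism: V=18, E=36, F=20.
Attach a heptagonal bipyramid (V=9, E=21, F=14) along a 3-gon: merge 3 vertices and 3 edges, delete both glued faces → V=24, E=54, F=32.
Check: V − E + F = 24 − 54 + 32 = 2.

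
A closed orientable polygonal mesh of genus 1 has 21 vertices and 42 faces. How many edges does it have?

63

For a closed orientable surface of genus 1, χ = 2 − 2·1 = 0.
E = V + F − (0) = 21 + 42 − (0) = 63.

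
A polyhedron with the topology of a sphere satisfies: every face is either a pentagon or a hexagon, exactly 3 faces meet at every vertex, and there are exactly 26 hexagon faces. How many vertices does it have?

Let x be the number of pentagons; then F = 26 + x.
Edge–face incidences: 2E = 6·26 + 5·x = 156 + 5x.
Every vertex has degree 3, so 3V = 2E.
Euler: V − E + F = 2 ⇒ (2E)/3 − E + (26 + x) = 2.
Multiply by 6: 2·(2E) − 3·(2E) + 6·(26 + x) = 12, i.e. 156 + 6x − (156 + 5x) = 12.
Collecting terms: x = 12.
Then 2E = 156 + 5·12 = 216, so E = 108, V = 2E/3 = 72, F = 26 + 12 = 38.

72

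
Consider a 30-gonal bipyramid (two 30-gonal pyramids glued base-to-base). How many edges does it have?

A bipyramid over an n-gon has 2n triangular faces and n + 2 vertices: V = 30 + 2 = 32, E = 3·30 = 90, F = 2·30 = 60.
Check: V − E + F = 32 − 90 + 60 = 2.

90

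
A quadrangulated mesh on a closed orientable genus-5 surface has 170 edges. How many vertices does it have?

77

χ = 2 − 2·5 = -8, and every face is a square so 4F = 2E.
F = 2E/4 = 85. Then V = -8 + E − F = -8 + 170 − 85 = 77.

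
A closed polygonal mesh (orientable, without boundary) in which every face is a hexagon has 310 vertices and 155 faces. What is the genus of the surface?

1

Every face is a hexagon, so 2E = 6·155 = 930, giving E = 465.
χ = V − E + F = 310 − 465 + 155 = 0.
For a closed orientable surface χ = 2 − 2g, so g = (2 − (0))/2 = 1.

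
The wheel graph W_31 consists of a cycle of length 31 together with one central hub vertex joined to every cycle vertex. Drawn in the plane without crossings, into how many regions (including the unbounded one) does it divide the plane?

W_31 has V = 31 + 1 = 32 vertices and E = 2·31 = 62 edges.
By Euler's formula F = 2 − V + E = 2 − 32 + 62 = 32.

32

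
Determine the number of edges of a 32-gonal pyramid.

A pyramid on an n-gon base has one n-gon and n triangles: V = 32 + 1 = 33, E = 2·32 = 64, F = 32 + 1 = 33.

64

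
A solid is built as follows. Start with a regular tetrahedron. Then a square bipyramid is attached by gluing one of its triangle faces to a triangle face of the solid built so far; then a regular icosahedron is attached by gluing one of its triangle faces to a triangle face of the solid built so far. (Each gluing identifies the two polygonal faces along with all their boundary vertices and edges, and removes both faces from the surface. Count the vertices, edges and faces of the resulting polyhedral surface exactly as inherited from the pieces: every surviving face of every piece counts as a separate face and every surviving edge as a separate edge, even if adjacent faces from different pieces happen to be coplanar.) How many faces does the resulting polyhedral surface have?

28

A regular tetrahedron: V=4, E=6, F=4.
Attach a square bipyramid (V=6, E=12, F=8) along a 3-gon: merge 3 vertices and 3 edges, delete both glued faces → V=7, E=15, F=10.
Attach a regular icosahedron (V=12, E=30, F=20) along a 3-gon: merge 3 vertices and 3 edges, delete both glued faces → V=16, E=42, F=28.
Check: V − E + F = 16 − 42 + 28 = 2.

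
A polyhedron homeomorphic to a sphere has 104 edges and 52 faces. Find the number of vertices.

54

Here V − E + F = 2.
V = 2 + E − F = 2 + 104 − 52 = 54.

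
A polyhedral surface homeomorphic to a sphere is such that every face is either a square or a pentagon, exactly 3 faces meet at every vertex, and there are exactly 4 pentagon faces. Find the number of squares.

Let x be the number of squares; then F = 4 + x.
Edge–face incidences: 2E = 5·4 + 4·x = 20 + 4x.
Every vertex has degree 3, so 3V = 2E.
Euler: V − E + F = 2 ⇒ (2E)/3 − E + (4 + x) = 2.
Multiply by 6: 2·(2E) − 3·(2E) + 6·(4 + x) = 12, i.e. 24 + 6x − (20 + 4x) = 12.
Collecting terms: 2x + 4 = 12, so 2x = 8, so x = 4.
Then 2E = 20 + 4·4 = 36, so E = 18, V = 2E/3 = 12, F = 4 + 4 = 8.

4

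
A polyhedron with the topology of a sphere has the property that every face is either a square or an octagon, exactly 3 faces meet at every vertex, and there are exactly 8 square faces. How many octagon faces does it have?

Let x be the number of octagons; then F = 8 + x.
Edge–face incidences: 2E = 4·8 + 8·x = 32 + 8x.
Every vertex has degree 3, so 3V = 2E.
Euler: V − E + F = 2 ⇒ (2E)/3 − E + (8 + x) = 2.
Multiply by 6: 2·(2E) − 3·(2E) + 6·(8 + x) = 12, i.e. 48 + 6x − (32 + 8x) = 12.
Collecting terms: −2x + 16 = 12, so −2x = −4, so x = 2.
Then 2E = 32 + 8·2 = 48, so E = 24, V = 2E/3 = 16, F = 8 + 2 = 10.

2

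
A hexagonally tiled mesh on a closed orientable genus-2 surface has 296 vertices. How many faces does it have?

149

χ = 2 − 2·2 = -2, and every face is a hexagon so 6F = 2E.
V − E + F = -2 with E = 6F/2 gives 296 − (6/2 − 1)·F = -2, so F = 149 and E = 447.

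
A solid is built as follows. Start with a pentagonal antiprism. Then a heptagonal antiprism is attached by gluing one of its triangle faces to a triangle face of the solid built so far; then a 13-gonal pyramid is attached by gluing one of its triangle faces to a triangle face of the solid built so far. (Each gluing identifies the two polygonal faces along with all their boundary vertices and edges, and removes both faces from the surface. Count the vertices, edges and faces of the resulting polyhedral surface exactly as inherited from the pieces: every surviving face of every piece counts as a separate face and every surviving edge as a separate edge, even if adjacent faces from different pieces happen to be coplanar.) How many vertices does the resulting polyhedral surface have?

32

A pentagonal antiprism: V=10, E=20, F=12.
Attach a heptagonal antiprism (V=14, E=28, F=16) along a 3-gon: merge 3 vertices and 3 edges, delete both glued faces → V=21, E=45, F=26.
Attach a 13-gonal pyramid (V=14, E=26, F=14) along a 3-gon: merge 3 vertices and 3 edges, delete both glued faces → V=32, E=68, F=38.
Check: V − E + F = 32 − 68 + 38 = 2.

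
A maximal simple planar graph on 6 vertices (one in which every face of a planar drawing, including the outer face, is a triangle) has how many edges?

12

In a plane triangulation 3F = 2E and V − E + F = 2, so E = 3V − 6 = 3·6 − 6 = 12.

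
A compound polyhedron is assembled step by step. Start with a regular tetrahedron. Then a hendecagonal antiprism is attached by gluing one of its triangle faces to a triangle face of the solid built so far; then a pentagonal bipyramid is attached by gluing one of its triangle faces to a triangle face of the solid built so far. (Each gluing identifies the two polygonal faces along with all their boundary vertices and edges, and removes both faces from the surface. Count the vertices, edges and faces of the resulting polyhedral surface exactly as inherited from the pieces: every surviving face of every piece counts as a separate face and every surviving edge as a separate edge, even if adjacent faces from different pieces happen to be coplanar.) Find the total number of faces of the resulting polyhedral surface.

A regular tetrahedron: V=4, E=6, F=4.
Attach a hendecagonal antiprism (V=22, E=44, F=24) along a 3-gon: merge 3 vertices and 3 edges, delete both glued faces → V=23, E=47, F=26.
Attach a pentagonal bipyramid (V=7, E=15, F=10) along a 3-gon: merge 3 vertices and 3 edges, delete both glued faces → V=27, E=59, F=34.
Check: V − E + F = 27 − 59 + 34 = 2.

34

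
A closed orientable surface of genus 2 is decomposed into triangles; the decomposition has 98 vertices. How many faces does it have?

χ = 2 − 2·2 = -2, and every face is a triangle so 3F = 2E.
V − E + F = -2 with E = 3F/2 gives 98 − (3/2 − 1)·F = -2, so F = 200 and E = 300.

200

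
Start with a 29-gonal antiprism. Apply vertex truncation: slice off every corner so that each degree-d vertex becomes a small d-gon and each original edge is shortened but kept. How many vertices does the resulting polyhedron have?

232

The base solid has V = 58, E = 116, F = 60.
Truncation replaces each original edge-end by a new vertex, so V′ = 2E = 232.
Each original edge survives, and each old vertex of degree d contributes d new edges; summing degrees gives Σd = 2E, so E′ = E + 2E = 3E = 348.
Each original face survives and each original vertex becomes one new face: F′ = F + V = 118.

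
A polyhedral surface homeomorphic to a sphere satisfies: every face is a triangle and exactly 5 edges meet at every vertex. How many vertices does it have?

12

Each face has 3 edges and each edge borders two faces, so 2E = 3F.
Each vertex has degree 5, so 5V = 2E and hence V = 3F/5.
Euler: V − E + F = 2 ⇒ (3F/5) − (3F/2) + F = 2.
Multiply by 10: (6 − 15 + 10)F = 20, i.e. 1F = 20.
So F = 20, E = 3·20/2 = 30, V = 3·20/5 = 12.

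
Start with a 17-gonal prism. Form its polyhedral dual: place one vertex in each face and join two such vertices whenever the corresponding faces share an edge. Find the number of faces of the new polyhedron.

The base solid has V = 34, E = 51, F = 19.
The dual swaps V and F and preserves E: V′ = F = 19, E′ = E = 51, F′ = V = 34.

34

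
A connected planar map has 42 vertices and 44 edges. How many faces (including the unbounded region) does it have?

Euler's formula for a connected plane graph: V − E + F = 2, so F = 2 − 42 + 44 = 4.

4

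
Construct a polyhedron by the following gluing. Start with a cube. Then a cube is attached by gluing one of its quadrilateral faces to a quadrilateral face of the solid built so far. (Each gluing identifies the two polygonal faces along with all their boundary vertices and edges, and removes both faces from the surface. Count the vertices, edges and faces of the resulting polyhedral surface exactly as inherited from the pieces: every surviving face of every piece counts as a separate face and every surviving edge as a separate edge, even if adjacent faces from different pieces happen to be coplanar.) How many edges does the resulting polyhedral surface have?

20

A cube: V=8, E=12, F=6.
Attach a cube (V=8, E=12, F=6) along a 4-gon: merge 4 vertices and 4 edges, delete both glued faces → V=12, E=20, F=10.
Check: V − E + F = 12 − 20 + 10 = 2.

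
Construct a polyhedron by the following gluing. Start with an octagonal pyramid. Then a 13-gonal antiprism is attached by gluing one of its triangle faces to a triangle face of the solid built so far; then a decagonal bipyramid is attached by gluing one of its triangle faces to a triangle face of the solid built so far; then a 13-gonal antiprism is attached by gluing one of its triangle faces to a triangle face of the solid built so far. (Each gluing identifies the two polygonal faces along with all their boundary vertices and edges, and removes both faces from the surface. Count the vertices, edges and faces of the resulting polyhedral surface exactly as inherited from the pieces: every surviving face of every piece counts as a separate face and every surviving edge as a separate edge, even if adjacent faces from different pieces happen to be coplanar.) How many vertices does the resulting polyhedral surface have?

64

An octagonal pyramid: V=9, E=16, F=9.
Attach a 13-gonal antiprism (V=26, E=52, F=28) along a 3-gon: merge 3 vertices and 3 edges, delete both glued faces → V=32, E=65, F=35.
Attach a decagonal bipyramid (V=12, E=30, F=20) along a 3-gon: merge 3 vertices and 3 edges, delete both glued faces → V=41, E=92, F=53.
Attach a 13-gonal antiprism (V=26, E=52, F=28) along a 3-gon: merge 3 vertices and 3 edges, delete both glued faces → V=64, E=141, F=79.
Check: V − E + F = 64 − 141 + 79 = 2.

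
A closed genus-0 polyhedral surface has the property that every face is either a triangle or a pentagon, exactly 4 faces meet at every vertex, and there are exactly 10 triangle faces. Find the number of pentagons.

2

Let x be the number of pentagons; then F = 10 + x.
Edge–face incidences: 2E = 3·10 + 5·x = 30 + 5x.
Every vertex has degree 4, so 4V = 2E.
Euler: V − E + F = 2 ⇒ (2E)/4 − E + (10 + x) = 2.
Multiply by 8: 2·(2E) − 4·(2E) + 8·(10 + x) = 16, i.e. 80 + 8x − 2·(30 + 5x) = 16.
Collecting terms: −2x + 20 = 16, so −2x = −4, so x = 2.
Then 2E = 30 + 5·2 = 40, so E = 20, V = 2E/4 = 10, F = 10 + 2 = 12.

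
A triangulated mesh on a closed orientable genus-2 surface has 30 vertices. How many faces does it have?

χ = 2 − 2·2 = -2, and every face is a triangle so 3F = 2E.
V − E + F = -2 with E = 3F/2 gives 30 − (3/2 − 1)·F = -2, so F = 64 and E = 96.

64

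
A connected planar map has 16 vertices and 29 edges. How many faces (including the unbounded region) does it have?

Euler's formula for a connected plane graph: V − E + F = 2, so F = 2 − 16 + 29 = 15.

15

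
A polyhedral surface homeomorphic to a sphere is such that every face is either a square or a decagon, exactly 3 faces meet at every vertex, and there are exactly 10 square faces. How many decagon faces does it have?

2

Let x be the number of decagons; then F = 10 + x.
Edge–face incidences: 2E = 4·10 + 10·x = 40 + 10x.
Every vertex has degree 3, so 3V = 2E.
Euler: V − E + F = 2 ⇒ (2E)/3 − E + (10 + x) = 2.
Multiply by 6: 2·(2E) − 3·(2E) + 6·(10 + x) = 12, i.e. 60 + 6x − (40 + 10x) = 12.
Collecting terms: −4x + 20 = 12, so −4x = −8, so x = 2.
Then 2E = 40 + 10·2 = 60, so E = 30, V = 2E/3 = 20, F = 10 + 2 = 12.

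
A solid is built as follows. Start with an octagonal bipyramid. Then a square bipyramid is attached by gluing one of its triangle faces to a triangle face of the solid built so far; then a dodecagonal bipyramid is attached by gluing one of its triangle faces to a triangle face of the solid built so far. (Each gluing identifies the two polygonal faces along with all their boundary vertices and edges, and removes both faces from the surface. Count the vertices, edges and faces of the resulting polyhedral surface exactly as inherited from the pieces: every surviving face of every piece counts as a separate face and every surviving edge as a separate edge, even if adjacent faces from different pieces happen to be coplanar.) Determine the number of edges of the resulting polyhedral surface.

66

An octagonal bipyramid: V=10, E=24, F=16.
Attach a square bipyramid (V=6, E=12, F=8) along a 3-gon: merge 3 vertices and 3 edges, delete both glued faces → V=13, E=33, F=22.
Attach a dodecagonal bipyramid (V=14, E=36, F=24) along a 3-gon: merge 3 vertices and 3 edges, delete both glued faces → V=24, E=66, F=44.
Check: V − E + F = 24 − 66 + 44 = 2.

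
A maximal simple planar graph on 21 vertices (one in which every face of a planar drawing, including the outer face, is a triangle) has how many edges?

In a plane triangulation 3F = 2E and V − E + F = 2, so E = 3V − 6 = 3·21 − 6 = 57.

57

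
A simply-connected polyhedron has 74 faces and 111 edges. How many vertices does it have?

Here V − E + F = 2.
V = 2 + E − F = 2 + 111 − 74 = 39.

39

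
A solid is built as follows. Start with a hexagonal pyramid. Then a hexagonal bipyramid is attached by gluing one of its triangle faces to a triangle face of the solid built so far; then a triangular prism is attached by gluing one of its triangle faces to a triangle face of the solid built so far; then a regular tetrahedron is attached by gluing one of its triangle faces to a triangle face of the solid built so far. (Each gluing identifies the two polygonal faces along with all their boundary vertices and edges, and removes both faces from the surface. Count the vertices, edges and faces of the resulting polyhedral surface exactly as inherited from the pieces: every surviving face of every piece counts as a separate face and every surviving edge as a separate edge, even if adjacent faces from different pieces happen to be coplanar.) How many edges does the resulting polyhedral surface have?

36

A hexagonal pyramid: V=7, E=12, F=7.
Attach a hexagonal bipyramid (V=8, E=18, F=12) along a 3-gon: merge 3 vertices and 3 edges, delete both glued faces → V=12, E=27, F=17.
Attach a triangular prism (V=6, E=9, F=5) along a 3-gon: merge 3 vertices and 3 edges, delete both glued faces → V=15, E=33, F=20.
Attach a regular tetrahedron (V=4, E=6, F=4) along a 3-gon: merge 3 vertices and 3 edges, delete both glued faces → V=16, E=36, F=22.
Check: V − E + F = 16 − 36 + 22 = 2.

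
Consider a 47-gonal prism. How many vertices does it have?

94

A prism on an n-gon has two n-gon bases and n rectangular sides: V = 2·47 = 94, E = 3·47 = 141, F = 47 + 2 = 49.
Check: V − E + F = 94 − 141 + 49 = 2.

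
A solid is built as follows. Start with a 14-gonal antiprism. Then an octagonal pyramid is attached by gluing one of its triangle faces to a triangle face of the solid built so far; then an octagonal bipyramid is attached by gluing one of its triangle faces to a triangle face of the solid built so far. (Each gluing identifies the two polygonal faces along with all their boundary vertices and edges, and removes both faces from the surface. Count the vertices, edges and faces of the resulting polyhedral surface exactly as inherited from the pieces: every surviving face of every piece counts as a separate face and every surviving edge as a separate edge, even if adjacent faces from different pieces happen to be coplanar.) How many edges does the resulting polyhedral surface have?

90

A 14-gonal antiprism: V=28, E=56, F=30.
Attach an octagonal pyramid (V=9, E=16, F=9) along a 3-gon: merge 3 vertices and 3 edges, delete both glued faces → V=34, E=69, F=37.
Attach an octagonal bipyramid (V=10, E=24, F=16) along a 3-gon: merge 3 vertices and 3 edges, delete both glued faces → V=41, E=90, F=51.
Check: V − E + F = 41 − 90 + 51 = 2.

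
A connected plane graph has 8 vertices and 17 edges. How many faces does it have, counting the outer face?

11

Euler's formula for a connected plane graph: V − E + F = 2, so F = 2 − 8 + 17 = 11.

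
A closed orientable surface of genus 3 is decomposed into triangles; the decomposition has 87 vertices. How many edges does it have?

273

χ = 2 − 2·3 = -4, and every face is a triangle so 3F = 2E.
V − E + F = -4 with E = 3F/2 gives 87 − (3/2 − 1)·F = -4, so F = 182 and E = 273.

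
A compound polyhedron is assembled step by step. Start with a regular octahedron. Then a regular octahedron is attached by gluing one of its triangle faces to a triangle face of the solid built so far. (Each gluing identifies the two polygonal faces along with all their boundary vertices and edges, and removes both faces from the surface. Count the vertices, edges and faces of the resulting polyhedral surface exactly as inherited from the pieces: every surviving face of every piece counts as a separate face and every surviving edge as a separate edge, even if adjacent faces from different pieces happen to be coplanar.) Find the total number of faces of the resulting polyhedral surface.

A regular octahedron: V=6, E=12, F=8.
Attach a regular octahedron (V=6, E=12, F=8) along a 3-gon: merge 3 vertices and 3 edges, delete both glued faces → V=9, E=21, F=14.
Check: V − E + F = 9 − 21 + 14 = 2.

14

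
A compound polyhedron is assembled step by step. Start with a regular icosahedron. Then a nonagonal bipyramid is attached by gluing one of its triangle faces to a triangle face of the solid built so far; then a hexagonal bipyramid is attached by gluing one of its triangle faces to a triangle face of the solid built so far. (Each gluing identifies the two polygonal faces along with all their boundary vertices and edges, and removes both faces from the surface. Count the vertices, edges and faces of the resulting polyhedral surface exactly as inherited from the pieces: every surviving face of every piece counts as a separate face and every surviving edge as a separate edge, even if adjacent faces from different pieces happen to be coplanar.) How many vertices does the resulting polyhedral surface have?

A regular icosahedron: V=12, E=30, F=20.
Attach a nonagonal bipyramid (V=11, E=27, F=18) along a 3-gon: merge 3 vertices and 3 edges, delete both glued faces → V=20, E=54, F=36.
Attach a hexagonal bipyramid (V=8, E=18, F=12) along a 3-gon: merge 3 vertices and 3 edges, delete both glued faces → V=25, E=69, F=46.
Check: V − E + F = 25 − 69 + 46 = 2.

25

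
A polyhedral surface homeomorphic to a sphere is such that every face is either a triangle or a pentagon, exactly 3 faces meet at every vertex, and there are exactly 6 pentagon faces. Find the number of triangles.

2

Let x be the number of triangles; then F = 6 + x.
Edge–face incidences: 2E = 5·6 + 3·x = 30 + 3x.
Every vertex has degree 3, so 3V = 2E.
Euler: V − E + F = 2 ⇒ (2E)/3 − E + (6 + x) = 2.
Multiply by 6: 2·(2E) − 3·(2E) + 6·(6 + x) = 12, i.e. 36 + 6x − (30 + 3x) = 12.
Collecting terms: 3x + 6 = 12, so 3x = 6, so x = 2.
Then 2E = 30 + 3·2 = 36, so E = 18, V = 2E/3 = 12, F = 6 + 2 = 8.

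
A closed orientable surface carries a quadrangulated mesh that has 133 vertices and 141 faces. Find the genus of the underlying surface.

5

Every face is a square, so 2E = 4·141 = 564, giving E = 282.
χ = V − E + F = 133 − 282 + 141 = -8.
For a closed orientable surface χ = 2 − 2g, so g = (2 − (-8))/2 = 5.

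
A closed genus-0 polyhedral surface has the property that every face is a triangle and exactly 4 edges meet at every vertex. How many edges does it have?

Each face has 3 edges and each edge borders two faces, so 2E = 3F.
Each vertex has degree 4, so 4V = 2E and hence V = 3F/4.
Euler: V − E + F = 2 ⇒ (3F/4) − (3F/2) + F = 2.
Multiply by 8: (6 − 12 + 8)F = 16, i.e. 2F = 16.
So F = 8, E = 3·8/2 = 12, V = 3·8/4 = 6.

12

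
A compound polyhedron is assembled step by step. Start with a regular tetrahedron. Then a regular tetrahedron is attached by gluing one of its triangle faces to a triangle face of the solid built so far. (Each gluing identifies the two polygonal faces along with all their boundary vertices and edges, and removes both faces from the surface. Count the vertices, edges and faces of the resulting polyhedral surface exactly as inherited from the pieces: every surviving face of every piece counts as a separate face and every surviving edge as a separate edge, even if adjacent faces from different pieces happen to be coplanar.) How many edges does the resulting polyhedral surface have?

A regular tetrahedron: V=4, E=6, F=4.
Attach a regular tetrahedron (V=4, E=6, F=4) along a 3-gon: merge 3 vertices and 3 edges, delete both glued faces → V=5, E=9, F=6.
Check: V − E + F = 5 − 9 + 6 = 2.

9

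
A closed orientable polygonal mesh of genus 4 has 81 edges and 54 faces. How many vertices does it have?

For a closed orientable surface of genus 4, χ = 2 − 2·4 = -6.
V = -6 + E − F = -6 + 81 − 54 = 21.

21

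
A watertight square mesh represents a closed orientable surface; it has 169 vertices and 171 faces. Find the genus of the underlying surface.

Every face is a square, so 2E = 4·171 = 684, giving E = 342.
χ = V − E + F = 169 − 342 + 171 = -2.
For a closed orientable surface χ = 2 − 2g, so g = (2 − (-2))/2 = 2.

2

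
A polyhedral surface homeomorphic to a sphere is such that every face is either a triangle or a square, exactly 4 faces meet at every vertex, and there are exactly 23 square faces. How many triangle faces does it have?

Let x be the number of triangles; then F = 23 + x.
Edge–face incidences: 2E = 4·23 + 3·x = 92 + 3x.
Every vertex has degree 4, so 4V = 2E.
Euler: V − E + F = 2 ⇒ (2E)/4 − E + (23 + x) = 2.
Multiply by 8: 2·(2E) − 4·(2E) + 8·(23 + x) = 16, i.e. 184 + 8x − 2·(92 + 3x) = 16.
Collecting terms: 2x = 16, so x = 8.
Then 2E = 92 + 3·8 = 116, so E = 58, V = 2E/4 = 29, F = 23 + 8 = 31.

8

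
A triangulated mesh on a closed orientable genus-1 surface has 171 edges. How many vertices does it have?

χ = 2 − 2·1 = 0, and every face is a triangle so 3F = 2E.
F = 2E/3 = 114. Then V = 0 + E − F = 0 + 171 − 114 = 57.

57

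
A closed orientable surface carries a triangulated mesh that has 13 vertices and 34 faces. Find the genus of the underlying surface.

3

Every face is a triangle, so 2E = 3·34 = 102, giving E = 51.
χ = V − E + F = 13 − 51 + 34 = -4.
For a closed orientable surface χ = 2 − 2g, so g = (2 − (-4))/2 = 3.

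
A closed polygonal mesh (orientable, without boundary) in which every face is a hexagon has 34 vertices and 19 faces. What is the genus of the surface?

3

Every face is a hexagon, so 2E = 6·19 = 114, giving E = 57.
χ = V − E + F = 34 − 57 + 19 = -4.
For a closed orientable surface χ = 2 − 2g, so g = (2 − (-4))/2 = 3.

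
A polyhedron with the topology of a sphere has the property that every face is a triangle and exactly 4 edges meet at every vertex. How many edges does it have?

Each face has 3 edges and each edge borders two faces, so 2E = 3F.
Each vertex has degree 4, so 4V = 2E and hence V = 3F/4.
Euler: V − E + F = 2 ⇒ (3F/4) − (3F/2) + F = 2.
Multiply by 8: (6 − 12 + 8)F = 16, i.e. 2F = 16.
So F = 8, E = 3·8/2 = 12, V = 3·8/4 = 6.

12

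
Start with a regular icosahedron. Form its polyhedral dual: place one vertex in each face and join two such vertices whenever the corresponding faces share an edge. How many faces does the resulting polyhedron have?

12

The base solid has V = 12, E = 30, F = 20.
The dual swaps V and F and preserves E: V′ = F = 20, E′ = E = 30, F′ = V = 12.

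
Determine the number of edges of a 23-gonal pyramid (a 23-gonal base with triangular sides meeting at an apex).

46

A pyramid on an n-gon base has one n-gon and n triangles: V = 23 + 1 = 24, E = 2·23 = 46, F = 23 + 1 = 24.
Check: V − E + F = 24 − 46 + 24 = 2.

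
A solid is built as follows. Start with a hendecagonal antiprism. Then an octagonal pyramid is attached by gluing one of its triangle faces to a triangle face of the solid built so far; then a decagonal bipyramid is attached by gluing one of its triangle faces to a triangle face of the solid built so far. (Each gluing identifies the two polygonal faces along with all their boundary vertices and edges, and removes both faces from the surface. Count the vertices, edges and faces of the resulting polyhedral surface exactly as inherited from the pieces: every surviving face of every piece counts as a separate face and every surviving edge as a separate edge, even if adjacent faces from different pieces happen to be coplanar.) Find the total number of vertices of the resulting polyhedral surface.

A hendecagonal antiprism: V=22, E=44, F=24.
Attach an octagonal pyramid (V=9, E=16, F=9) along a 3-gon: merge 3 vertices and 3 edges, delete both glued faces → V=28, E=57, F=31.
Attach a decagonal bipyramid (V=12, E=30, F=20) along a 3-gon: merge 3 vertices and 3 edges, delete both glued faces → V=37, E=84, F=49.
Check: V − E + F = 37 − 84 + 49 = 2.

37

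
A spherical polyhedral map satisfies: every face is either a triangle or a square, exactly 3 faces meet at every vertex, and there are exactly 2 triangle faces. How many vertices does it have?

Let x be the number of squares; then F = 2 + x.
Edge–face incidences: 2E = 3·2 + 4·x = 6 + 4x.
Every vertex has degree 3, so 3V = 2E.
Euler: V − E + F = 2 ⇒ (2E)/3 − E + (2 + x) = 2.
Multiply by 6: 2·(2E) − 3·(2E) + 6·(2 + x) = 12, i.e. 12 + 6x − (6 + 4x) = 12.
Collecting terms: 2x + 6 = 12, so 2x = 6, so x = 3.
Then 2E = 6 + 4·3 = 18, so E = 9, V = 2E/3 = 6, F = 2 + 3 = 5.

6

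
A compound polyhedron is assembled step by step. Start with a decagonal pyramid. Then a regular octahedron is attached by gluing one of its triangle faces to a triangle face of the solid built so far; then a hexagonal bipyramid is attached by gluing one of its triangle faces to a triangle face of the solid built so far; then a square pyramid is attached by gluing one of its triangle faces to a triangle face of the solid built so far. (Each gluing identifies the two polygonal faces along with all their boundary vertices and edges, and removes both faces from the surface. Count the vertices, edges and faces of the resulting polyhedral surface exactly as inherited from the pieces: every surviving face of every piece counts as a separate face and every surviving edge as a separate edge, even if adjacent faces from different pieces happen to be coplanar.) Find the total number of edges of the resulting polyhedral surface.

A decagonal pyramid: V=11, E=20, F=11.
Attach a regular octahedron (V=6, E=12, F=8) along a 3-gon: merge 3 vertices and 3 edges, delete both glued faces → V=14, E=29, F=17.
Attach a hexagonal bipyramid (V=8, E=18, F=12) along a 3-gon: merge 3 vertices and 3 edges, delete both glued faces → V=19, E=44, F=27.
Attach a square pyramid (V=5, E=8, F=5) along a 3-gon: merge 3 vertices and 3 edges, delete both glued faces → V=21, E=49, F=30.
Check: V − E + F = 21 − 49 + 30 = 2.

49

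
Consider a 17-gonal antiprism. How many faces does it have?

An antiprism on an n-gon has two n-gon caps and 2n triangles: V = 2·17 = 34, E = 4·17 = 68, F = 2·17 + 2 = 36.

36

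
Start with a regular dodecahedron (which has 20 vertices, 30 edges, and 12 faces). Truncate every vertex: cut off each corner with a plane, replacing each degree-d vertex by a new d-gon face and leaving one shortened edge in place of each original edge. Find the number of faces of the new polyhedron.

32

Truncation replaces each original edge-end by a new vertex, so V′ = 2E = 60.
Each original edge survives, and each old vertex of degree d contributes d new edges; summing degrees gives Σd = 2E, so E′ = E + 2E = 3E = 90.
Each original face survives and each original vertex becomes one new face: F′ = F + V = 32.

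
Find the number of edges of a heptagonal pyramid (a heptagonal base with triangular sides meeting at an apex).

14

A pyramid on an n-gon base has one n-gon and n triangles: V = 7 + 1 = 8, E = 2·7 = 14, F = 7 + 1 = 8.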